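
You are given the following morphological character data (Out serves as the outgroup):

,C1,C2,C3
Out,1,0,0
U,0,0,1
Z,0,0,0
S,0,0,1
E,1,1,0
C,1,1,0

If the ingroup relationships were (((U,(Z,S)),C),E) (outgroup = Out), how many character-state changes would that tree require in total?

5

Map each character onto (((U,(Z,S)),C),E) (rooted by Out) and count the minimum state changes it requires (Fitch parsimony):
C1: 1; C2: 2; C3: 2.
Total tree length = 5.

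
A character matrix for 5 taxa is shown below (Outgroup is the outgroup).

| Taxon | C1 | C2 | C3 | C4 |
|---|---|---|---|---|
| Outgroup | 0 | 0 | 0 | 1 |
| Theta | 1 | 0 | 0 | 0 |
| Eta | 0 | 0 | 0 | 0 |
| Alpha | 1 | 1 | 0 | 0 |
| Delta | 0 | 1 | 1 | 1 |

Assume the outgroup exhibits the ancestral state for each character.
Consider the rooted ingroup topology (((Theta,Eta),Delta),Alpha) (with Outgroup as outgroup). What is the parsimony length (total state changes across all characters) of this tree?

Map each character onto (((Theta,Eta),Delta),Alpha) (rooted by Outgroup) and count the minimum state changes it requires (Fitch parsimony):
C1: 2; C2: 2; C3: 1; C4: 2.
Total tree length = 7.

7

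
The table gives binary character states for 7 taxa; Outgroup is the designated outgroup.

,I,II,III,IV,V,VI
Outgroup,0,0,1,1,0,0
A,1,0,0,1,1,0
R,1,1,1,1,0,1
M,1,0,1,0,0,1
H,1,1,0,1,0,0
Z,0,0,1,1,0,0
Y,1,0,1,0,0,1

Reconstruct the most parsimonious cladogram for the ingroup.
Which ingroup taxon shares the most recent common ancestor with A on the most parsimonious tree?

H

Character polarity is set by the outgroup: the derived state is whichever differs from the outgroup's state, so for III, IV the derived state is '0', and for the remaining characters it is '1'.
I (derived state '1') is shared by A, H, M, R, and Y — a synapomorphy uniting that clade.
II (state '1') occurs in H and R but conflicts with the nesting implied by the other characters — most parsimoniously interpreted as homoplasy.
III (derived state '0') is shared by A and H — a synapomorphy uniting that clade.
Only M and Y show the derived state '0' for IV, supporting them as a clade.
V: derived state '1' in A only — an autapomorphy, so it tells us nothing about relationships among taxa.
VI: derived state '1' in M, R, and Y only — synapomorphy for {M, R, Y}.
Most parsimonious ingroup topology: (((A,H),(R,(M,Y))),Z).
A and H form a cherry on this tree, so they are sister taxa.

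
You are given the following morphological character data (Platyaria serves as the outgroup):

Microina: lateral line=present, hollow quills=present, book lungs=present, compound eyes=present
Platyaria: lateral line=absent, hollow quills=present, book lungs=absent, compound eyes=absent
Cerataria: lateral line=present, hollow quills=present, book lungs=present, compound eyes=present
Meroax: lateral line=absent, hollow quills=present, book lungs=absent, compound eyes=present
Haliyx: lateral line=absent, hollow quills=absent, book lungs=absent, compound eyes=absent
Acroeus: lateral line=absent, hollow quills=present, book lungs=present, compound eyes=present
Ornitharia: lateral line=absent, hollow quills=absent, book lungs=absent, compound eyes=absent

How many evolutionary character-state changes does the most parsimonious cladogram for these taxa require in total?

4

Character polarity is set by the outgroup: the derived state is whichever differs from the outgroup's state, so for hollow quills the derived state is 'absent', and for the remaining characters it is 'present'.
lateral line: derived state 'present' in Cerataria and Microina only — synapomorphy for {Cerataria, Microina}.
hollow quills (derived state 'absent') is shared by Haliyx and Ornitharia — a synapomorphy uniting that clade.
book lungs (derived state 'present') is shared by Acroeus, Cerataria, and Microina — a synapomorphy uniting that clade.
compound eyes (derived state 'present') is shared by Acroeus, Cerataria, Meroax, and Microina — a synapomorphy uniting that clade.
Most parsimonious ingroup topology: (((Acroeus,(Microina,Cerataria)),Meroax),(Haliyx,Ornitharia)).
Changes per character on this tree: lateral line: 1; hollow quills: 1; book lungs: 1; compound eyes: 1.
Total = 4.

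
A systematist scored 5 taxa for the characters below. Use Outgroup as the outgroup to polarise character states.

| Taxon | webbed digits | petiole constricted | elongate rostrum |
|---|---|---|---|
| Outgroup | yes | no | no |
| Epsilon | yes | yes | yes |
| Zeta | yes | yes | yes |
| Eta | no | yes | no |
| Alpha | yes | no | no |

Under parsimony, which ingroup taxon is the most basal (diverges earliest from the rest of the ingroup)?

Character polarity is set by the outgroup: the derived state is whichever differs from the outgroup's state, so for webbed digits the derived state is 'no', and for the remaining characters it is 'yes'.
webbed digits: derived state 'no' in Eta only — an autapomorphy, so it tells us nothing about relationships among taxa.
petiole constricted (derived state 'yes') is shared by Epsilon, Eta, and Zeta — a synapomorphy uniting that clade.
elongate rostrum (derived state 'yes') is shared by Epsilon and Zeta — a synapomorphy uniting that clade.
Most parsimonious ingroup topology: (((Epsilon,Zeta),Eta),Alpha).
Alpha is sister to the clade containing all other ingroup taxa, so it is the earliest-diverging (most basal) ingroup lineage.

Alpha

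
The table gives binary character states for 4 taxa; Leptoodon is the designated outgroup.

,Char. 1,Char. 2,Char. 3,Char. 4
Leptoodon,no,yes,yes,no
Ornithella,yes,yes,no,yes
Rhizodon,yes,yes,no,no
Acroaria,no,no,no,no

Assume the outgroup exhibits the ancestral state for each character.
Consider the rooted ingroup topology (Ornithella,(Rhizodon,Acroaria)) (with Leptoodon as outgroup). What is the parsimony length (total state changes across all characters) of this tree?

Map each character onto (Ornithella,(Rhizodon,Acroaria)) (rooted by Leptoodon) and count the minimum state changes it requires (Fitch parsimony):
Char. 1: 2; Char. 2: 1; Char. 3: 1; Char. 4: 1.
Total tree length = 5.

5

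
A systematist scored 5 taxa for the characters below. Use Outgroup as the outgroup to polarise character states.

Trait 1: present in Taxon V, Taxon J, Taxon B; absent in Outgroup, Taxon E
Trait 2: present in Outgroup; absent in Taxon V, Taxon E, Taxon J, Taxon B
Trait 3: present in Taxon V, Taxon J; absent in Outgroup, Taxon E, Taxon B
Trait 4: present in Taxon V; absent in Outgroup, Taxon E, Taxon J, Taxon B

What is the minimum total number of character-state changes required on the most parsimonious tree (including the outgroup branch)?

Character polarity is set by the outgroup: the derived state is whichever differs from the outgroup's state, so for Trait 2 the derived state is 'absent', and for the remaining characters it is 'present'.
Only Taxon B, Taxon J, and Taxon V show the derived state 'present' for Trait 1, supporting them as a clade.
Trait 2 (derived state 'absent') is shared by all ingroup taxa — unites the whole ingroup.
Only Taxon J and Taxon V show the derived state 'present' for Trait 3, supporting them as a clade.
Trait 4 (derived state 'present') is unique to Taxon V (autapomorphy; uninformative for grouping).
Most parsimonious ingroup topology: (((Taxon V,Taxon J),Taxon B),Taxon E).
Changes per character on this tree: Trait 1: 1; Trait 2: 1; Trait 3: 1; Trait 4: 1.
Total = 4.

4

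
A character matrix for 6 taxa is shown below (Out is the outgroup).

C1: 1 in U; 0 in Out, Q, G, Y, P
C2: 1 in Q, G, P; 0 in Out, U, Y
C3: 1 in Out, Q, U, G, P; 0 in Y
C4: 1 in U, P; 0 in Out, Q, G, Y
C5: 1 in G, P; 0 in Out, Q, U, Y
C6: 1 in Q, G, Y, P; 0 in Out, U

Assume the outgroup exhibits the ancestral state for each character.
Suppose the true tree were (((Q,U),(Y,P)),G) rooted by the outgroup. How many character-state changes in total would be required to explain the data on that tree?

11

Map each character onto (((Q,U),(Y,P)),G) (rooted by Out) and count the minimum state changes it requires (Fitch parsimony):
C1: 1; C2: 3; C3: 1; C4: 2; C5: 2; C6: 2.
Total tree length = 11.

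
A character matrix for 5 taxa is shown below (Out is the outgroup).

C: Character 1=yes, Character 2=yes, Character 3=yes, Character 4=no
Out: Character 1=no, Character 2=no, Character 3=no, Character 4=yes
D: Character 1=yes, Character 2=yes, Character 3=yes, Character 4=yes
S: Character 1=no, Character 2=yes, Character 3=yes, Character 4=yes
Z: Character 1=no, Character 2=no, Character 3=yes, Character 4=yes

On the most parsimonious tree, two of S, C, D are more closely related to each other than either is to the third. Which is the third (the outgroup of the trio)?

Character polarity is set by the outgroup: the derived state is whichever differs from the outgroup's state, so for Character 4 the derived state is 'no', and for the remaining characters it is 'yes'.
Character 1 (derived state 'yes') is shared by C and D — a synapomorphy uniting that clade.
Only C, D, and S show the derived state 'yes' for Character 2, supporting them as a clade.
Character 3 (derived state 'yes') is shared by all ingroup taxa — unites the whole ingroup.
Character 4: derived state 'no' in C only — an autapomorphy, so it tells us nothing about relationships among taxa.
Most parsimonious ingroup topology: (((D,C),S),Z).
C and D share a more recent common ancestor with each other than either does with S, so S is the least closely related of the three.

S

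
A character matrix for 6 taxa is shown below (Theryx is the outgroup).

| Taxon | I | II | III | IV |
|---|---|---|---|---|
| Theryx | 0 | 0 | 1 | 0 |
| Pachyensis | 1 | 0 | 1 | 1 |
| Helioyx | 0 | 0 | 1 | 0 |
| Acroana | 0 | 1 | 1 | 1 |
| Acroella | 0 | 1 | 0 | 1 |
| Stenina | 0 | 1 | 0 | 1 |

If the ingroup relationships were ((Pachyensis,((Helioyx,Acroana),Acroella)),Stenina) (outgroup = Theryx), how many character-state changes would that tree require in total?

8

Map each character onto ((Pachyensis,((Helioyx,Acroana),Acroella)),Stenina) (rooted by Theryx) and count the minimum state changes it requires (Fitch parsimony):
I: 1; II: 3; III: 2; IV: 2.
Total tree length = 8.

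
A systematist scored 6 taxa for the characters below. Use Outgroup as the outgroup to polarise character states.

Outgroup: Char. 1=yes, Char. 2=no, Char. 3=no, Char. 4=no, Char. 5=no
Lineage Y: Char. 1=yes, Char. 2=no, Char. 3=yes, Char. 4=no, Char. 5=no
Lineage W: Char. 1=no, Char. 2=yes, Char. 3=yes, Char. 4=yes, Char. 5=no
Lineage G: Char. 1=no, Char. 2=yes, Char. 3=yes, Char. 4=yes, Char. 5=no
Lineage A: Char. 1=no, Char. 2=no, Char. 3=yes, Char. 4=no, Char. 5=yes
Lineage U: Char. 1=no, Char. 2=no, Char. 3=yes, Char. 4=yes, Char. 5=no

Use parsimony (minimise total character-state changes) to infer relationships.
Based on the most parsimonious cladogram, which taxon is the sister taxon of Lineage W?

Character polarity is set by the outgroup: the derived state is whichever differs from the outgroup's state, so for Char. 1 the derived state is 'no', and for the remaining characters it is 'yes'.
Char. 1: derived state 'no' in Lineage A, Lineage G, Lineage U, and Lineage W only — synapomorphy for {Lineage A, Lineage G, Lineage U, Lineage W}.
Char. 2: derived state 'yes' in Lineage G and Lineage W only — synapomorphy for {Lineage G, Lineage W}.
Char. 3 (derived state 'yes') is shared by all ingroup taxa — unites the whole ingroup.
Char. 4 (derived state 'yes') is shared by Lineage G, Lineage U, and Lineage W — a synapomorphy uniting that clade.
Char. 5: derived state 'yes' in Lineage A only — an autapomorphy, so it tells us nothing about relationships among taxa.
Most parsimonious ingroup topology: (Lineage Y,(((Lineage W,Lineage G),Lineage U),Lineage A)).
Lineage W and Lineage G form a cherry on this tree, so they are sister taxa.

Lineage G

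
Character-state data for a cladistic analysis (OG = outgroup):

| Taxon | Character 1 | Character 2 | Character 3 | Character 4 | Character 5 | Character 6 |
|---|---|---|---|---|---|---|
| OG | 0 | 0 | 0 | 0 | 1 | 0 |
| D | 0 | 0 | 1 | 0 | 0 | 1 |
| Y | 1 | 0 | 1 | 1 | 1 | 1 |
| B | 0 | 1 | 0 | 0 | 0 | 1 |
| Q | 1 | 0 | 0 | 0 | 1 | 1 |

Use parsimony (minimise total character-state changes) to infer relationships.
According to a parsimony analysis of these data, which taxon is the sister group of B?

Character polarity is set by the outgroup: the derived state is whichever differs from the outgroup's state, so for Character 5 the derived state is '0', and for the remaining characters it is '1'.
Character 1 (derived state '1') is shared by Q and Y — a synapomorphy uniting that clade.
Character 2: derived state '1' in B only — an autapomorphy, so it tells us nothing about relationships among taxa.
Character 3 (state '1') occurs in D and Y but conflicts with the nesting implied by the other characters — most parsimoniously interpreted as homoplasy.
Character 4: derived state '1' in Y only — an autapomorphy, so it tells us nothing about relationships among taxa.
Only B and D show the derived state '0' for Character 5, supporting them as a clade.
All ingroup taxa share the derived state '1' for Character 6; it defines the ingroup but does not resolve relationships within it.
Most parsimonious ingroup topology: ((D,B),(Y,Q)).
B and D form a cherry on this tree, so they are sister taxa.

D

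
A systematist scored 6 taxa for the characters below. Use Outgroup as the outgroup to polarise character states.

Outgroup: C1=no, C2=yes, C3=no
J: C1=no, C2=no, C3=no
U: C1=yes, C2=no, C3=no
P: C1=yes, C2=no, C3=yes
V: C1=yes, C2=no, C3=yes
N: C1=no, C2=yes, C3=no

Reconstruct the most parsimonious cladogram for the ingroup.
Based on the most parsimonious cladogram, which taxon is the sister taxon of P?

Character polarity is set by the outgroup: the derived state is whichever differs from the outgroup's state, so for C2 the derived state is 'no', and for the remaining characters it is 'yes'.
Only P, U, and V show the derived state 'yes' for C1, supporting them as a clade.
C2: derived state 'no' in J, P, U, and V only — synapomorphy for {J, P, U, V}.
Only P and V show the derived state 'yes' for C3, supporting them as a clade.
Most parsimonious ingroup topology: ((J,(U,(P,V))),N).
P and V form a cherry on this tree, so they are sister taxa.

V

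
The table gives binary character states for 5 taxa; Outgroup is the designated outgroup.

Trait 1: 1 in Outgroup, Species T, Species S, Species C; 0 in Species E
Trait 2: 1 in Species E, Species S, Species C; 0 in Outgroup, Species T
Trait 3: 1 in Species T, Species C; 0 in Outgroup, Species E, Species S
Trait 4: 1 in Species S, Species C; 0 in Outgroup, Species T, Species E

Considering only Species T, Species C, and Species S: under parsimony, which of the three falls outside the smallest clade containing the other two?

Species T

Character polarity is set by the outgroup: the derived state is whichever differs from the outgroup's state, so for Trait 1 the derived state is '0', and for the remaining characters it is '1'.
Trait 1 (derived state '0') is unique to Species E (autapomorphy; uninformative for grouping).
Only Species C, Species E, and Species S show the derived state '1' for Trait 2, supporting them as a clade.
Trait 3 groups Species C and Species T, which is incompatible with the clades supported by the remaining characters; treating it as convergent (homoplasy) costs fewer steps than any alternative tree.
Only Species C and Species S show the derived state '1' for Trait 4, supporting them as a clade.
Most parsimonious ingroup topology: (Species T,(Species E,(Species S,Species C))).
Species S and Species C share a more recent common ancestor with each other than either does with Species T, so Species T is the least closely related of the three.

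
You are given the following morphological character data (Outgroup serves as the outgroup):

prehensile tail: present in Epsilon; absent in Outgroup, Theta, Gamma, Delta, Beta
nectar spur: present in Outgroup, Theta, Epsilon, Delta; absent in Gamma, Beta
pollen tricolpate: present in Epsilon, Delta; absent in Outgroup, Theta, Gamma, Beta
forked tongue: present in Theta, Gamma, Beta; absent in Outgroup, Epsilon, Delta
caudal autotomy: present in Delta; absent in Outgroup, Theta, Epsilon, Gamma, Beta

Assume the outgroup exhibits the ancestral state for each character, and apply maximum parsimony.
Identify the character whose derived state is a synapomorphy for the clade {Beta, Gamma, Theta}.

forked tongue

Character polarity is set by the outgroup: the derived state is whichever differs from the outgroup's state, so for nectar spur the derived state is 'absent', and for the remaining characters it is 'present'.
prehensile tail (derived state 'present') is unique to Epsilon (autapomorphy; uninformative for grouping).
nectar spur (derived state 'absent') is shared by Beta and Gamma — a synapomorphy uniting that clade.
Only Delta and Epsilon show the derived state 'present' for pollen tricolpate, supporting them as a clade.
forked tongue: derived state 'present' in Beta, Gamma, and Theta only — synapomorphy for {Beta, Gamma, Theta}.
caudal autotomy (derived state 'present') is unique to Delta (autapomorphy; uninformative for grouping).
Most parsimonious ingroup topology: ((Theta,(Gamma,Beta)),(Epsilon,Delta)).
The clade {Beta, Gamma, Theta} is supported by forked tongue: its derived state 'present' occurs in exactly those taxa and in no other taxon (including the outgroup).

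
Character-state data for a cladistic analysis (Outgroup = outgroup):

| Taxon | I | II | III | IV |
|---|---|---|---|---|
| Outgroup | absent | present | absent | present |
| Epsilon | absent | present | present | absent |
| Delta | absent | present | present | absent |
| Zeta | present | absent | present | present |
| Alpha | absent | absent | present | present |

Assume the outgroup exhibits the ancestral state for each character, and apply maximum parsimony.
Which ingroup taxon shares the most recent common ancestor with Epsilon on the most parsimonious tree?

Delta

Character polarity is set by the outgroup: the derived state is whichever differs from the outgroup's state, so for II, IV the derived state is 'absent', and for the remaining characters it is 'present'.
I: derived state 'present' in Zeta only — an autapomorphy, so it tells us nothing about relationships among taxa.
II (derived state 'absent') is shared by Alpha and Zeta — a synapomorphy uniting that clade.
All ingroup taxa share the derived state 'present' for III; it defines the ingroup but does not resolve relationships within it.
IV (derived state 'absent') is shared by Delta and Epsilon — a synapomorphy uniting that clade.
Most parsimonious ingroup topology: ((Epsilon,Delta),(Zeta,Alpha)).
Epsilon and Delta form a cherry on this tree, so they are sister taxa.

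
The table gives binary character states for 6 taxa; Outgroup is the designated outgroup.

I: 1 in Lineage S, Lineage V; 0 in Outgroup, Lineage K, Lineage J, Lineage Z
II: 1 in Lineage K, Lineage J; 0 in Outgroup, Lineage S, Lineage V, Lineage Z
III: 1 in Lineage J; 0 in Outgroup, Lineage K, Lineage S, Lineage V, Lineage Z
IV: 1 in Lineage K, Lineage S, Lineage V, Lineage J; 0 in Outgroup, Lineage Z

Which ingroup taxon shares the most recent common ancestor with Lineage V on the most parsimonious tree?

Lineage S

The outgroup has state '0' for every character, so '1' is the derived state throughout.
I: derived state '1' in Lineage S and Lineage V only — synapomorphy for {Lineage S, Lineage V}.
II: derived state '1' in Lineage J and Lineage K only — synapomorphy for {Lineage J, Lineage K}.
III (derived state '1') is unique to Lineage J (autapomorphy; uninformative for grouping).
IV (derived state '1') is shared by Lineage J, Lineage K, Lineage S, and Lineage V — a synapomorphy uniting that clade.
Most parsimonious ingroup topology: (((Lineage K,Lineage J),(Lineage S,Lineage V)),Lineage Z).
Lineage V and Lineage S form a cherry on this tree, so they are sister taxa.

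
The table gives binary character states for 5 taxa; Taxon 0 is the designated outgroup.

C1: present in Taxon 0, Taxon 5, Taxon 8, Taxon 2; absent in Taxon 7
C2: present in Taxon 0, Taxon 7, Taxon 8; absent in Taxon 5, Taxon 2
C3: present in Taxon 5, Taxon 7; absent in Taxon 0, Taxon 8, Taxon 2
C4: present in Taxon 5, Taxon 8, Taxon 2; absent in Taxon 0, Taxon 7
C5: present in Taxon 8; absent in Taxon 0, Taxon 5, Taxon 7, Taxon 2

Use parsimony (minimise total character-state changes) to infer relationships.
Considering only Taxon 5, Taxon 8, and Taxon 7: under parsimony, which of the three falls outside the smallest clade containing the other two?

Character polarity is set by the outgroup: the derived state is whichever differs from the outgroup's state, so for C1, C2 the derived state is 'absent', and for the remaining characters it is 'present'.
C1 (derived state 'absent') is unique to Taxon 7 (autapomorphy; uninformative for grouping).
Only Taxon 2 and Taxon 5 show the derived state 'absent' for C2, supporting them as a clade.
C3 (state 'present') occurs in Taxon 5 and Taxon 7 but conflicts with the nesting implied by the other characters — most parsimoniously interpreted as homoplasy.
C4 (derived state 'present') is shared by Taxon 2, Taxon 5, and Taxon 8 — a synapomorphy uniting that clade.
C5: derived state 'present' in Taxon 8 only — an autapomorphy, so it tells us nothing about relationships among taxa.
Most parsimonious ingroup topology: (((Taxon 5,Taxon 2),Taxon 8),Taxon 7).
Taxon 8 and Taxon 5 share a more recent common ancestor with each other than either does with Taxon 7, so Taxon 7 is the least closely related of the three.

Taxon 7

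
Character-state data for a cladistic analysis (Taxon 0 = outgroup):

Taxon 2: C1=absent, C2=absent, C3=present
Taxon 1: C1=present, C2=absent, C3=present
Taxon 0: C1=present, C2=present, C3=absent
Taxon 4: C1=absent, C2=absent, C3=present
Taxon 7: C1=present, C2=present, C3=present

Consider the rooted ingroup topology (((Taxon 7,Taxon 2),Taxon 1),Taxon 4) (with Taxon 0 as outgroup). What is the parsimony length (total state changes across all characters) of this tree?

5

Map each character onto (((Taxon 7,Taxon 2),Taxon 1),Taxon 4) (rooted by Taxon 0) and count the minimum state changes it requires (Fitch parsimony):
C1: 2; C2: 2; C3: 1.
Total tree length = 5.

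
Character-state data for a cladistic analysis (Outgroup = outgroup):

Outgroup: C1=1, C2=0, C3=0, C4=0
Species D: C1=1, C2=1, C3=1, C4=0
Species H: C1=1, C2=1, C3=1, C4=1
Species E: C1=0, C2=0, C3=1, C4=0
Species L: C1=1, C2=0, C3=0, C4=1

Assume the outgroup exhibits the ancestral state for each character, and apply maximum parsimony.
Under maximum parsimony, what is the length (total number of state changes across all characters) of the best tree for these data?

5

Character polarity is set by the outgroup: the derived state is whichever differs from the outgroup's state, so for C1 the derived state is '0', and for the remaining characters it is '1'.
C1 (derived state '0') is unique to Species E (autapomorphy; uninformative for grouping).
C2: derived state '1' in Species D and Species H only — synapomorphy for {Species D, Species H}.
Only Species D, Species E, and Species H show the derived state '1' for C3, supporting them as a clade.
C4 (state '1') occurs in Species H and Species L but conflicts with the nesting implied by the other characters — most parsimoniously interpreted as homoplasy.
Most parsimonious ingroup topology: (((Species D,Species H),Species E),Species L).
Changes per character on this tree: C1: 1; C2: 1; C3: 1; C4: 2.
Total = 5.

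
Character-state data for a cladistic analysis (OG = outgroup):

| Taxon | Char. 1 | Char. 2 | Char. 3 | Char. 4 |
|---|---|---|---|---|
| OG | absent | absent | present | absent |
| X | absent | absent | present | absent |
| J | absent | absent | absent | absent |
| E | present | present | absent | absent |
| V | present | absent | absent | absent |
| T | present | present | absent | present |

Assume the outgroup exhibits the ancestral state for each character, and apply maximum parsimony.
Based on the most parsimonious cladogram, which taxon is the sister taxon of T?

Character polarity is set by the outgroup: the derived state is whichever differs from the outgroup's state, so for Char. 3 the derived state is 'absent', and for the remaining characters it is 'present'.
Char. 1: derived state 'present' in E, T, and V only — synapomorphy for {E, T, V}.
Char. 2 (derived state 'present') is shared by E and T — a synapomorphy uniting that clade.
Only E, J, T, and V show the derived state 'absent' for Char. 3, supporting them as a clade.
Char. 4 (derived state 'present') is unique to T (autapomorphy; uninformative for grouping).
Most parsimonious ingroup topology: (X,(J,((E,T),V))).
T and E form a cherry on this tree, so they are sister taxa.

E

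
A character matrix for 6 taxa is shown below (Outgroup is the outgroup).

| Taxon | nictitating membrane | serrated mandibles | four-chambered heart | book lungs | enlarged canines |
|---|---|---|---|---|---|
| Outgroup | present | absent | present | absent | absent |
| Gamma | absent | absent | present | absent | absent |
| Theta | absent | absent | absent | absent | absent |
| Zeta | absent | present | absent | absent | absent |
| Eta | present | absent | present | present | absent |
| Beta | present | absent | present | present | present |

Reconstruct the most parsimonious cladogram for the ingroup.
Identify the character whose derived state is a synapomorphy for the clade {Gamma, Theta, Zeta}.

nictitating membrane

Character polarity is set by the outgroup: the derived state is whichever differs from the outgroup's state, so for nictitating membrane, four-chambered heart the derived state is 'absent', and for the remaining characters it is 'present'.
nictitating membrane: derived state 'absent' in Gamma, Theta, and Zeta only — synapomorphy for {Gamma, Theta, Zeta}.
serrated mandibles (derived state 'present') is unique to Zeta (autapomorphy; uninformative for grouping).
Only Theta and Zeta show the derived state 'absent' for four-chambered heart, supporting them as a clade.
book lungs: derived state 'present' in Beta and Eta only — synapomorphy for {Beta, Eta}.
enlarged canines: derived state 'present' in Beta only — an autapomorphy, so it tells us nothing about relationships among taxa.
Most parsimonious ingroup topology: ((Gamma,(Theta,Zeta)),(Eta,Beta)).
The clade {Gamma, Theta, Zeta} is supported by nictitating membrane: its derived state 'absent' occurs in exactly those taxa and in no other taxon (including the outgroup).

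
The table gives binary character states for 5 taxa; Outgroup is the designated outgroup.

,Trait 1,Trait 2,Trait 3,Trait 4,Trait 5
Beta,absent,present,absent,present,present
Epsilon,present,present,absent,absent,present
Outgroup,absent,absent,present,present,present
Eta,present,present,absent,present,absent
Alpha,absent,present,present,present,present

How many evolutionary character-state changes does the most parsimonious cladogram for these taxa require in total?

5

Character polarity is set by the outgroup: the derived state is whichever differs from the outgroup's state, so for Trait 3, Trait 4, Trait 5 the derived state is 'absent', and for the remaining characters it is 'present'.
Trait 1: derived state 'present' in Epsilon and Eta only — synapomorphy for {Epsilon, Eta}.
Trait 2 (derived state 'present') is shared by all ingroup taxa — unites the whole ingroup.
Only Beta, Epsilon, and Eta show the derived state 'absent' for Trait 3, supporting them as a clade.
Trait 4: derived state 'absent' in Epsilon only — an autapomorphy, so it tells us nothing about relationships among taxa.
Trait 5: derived state 'absent' in Eta only — an autapomorphy, so it tells us nothing about relationships among taxa.
Most parsimonious ingroup topology: (Alpha,((Epsilon,Eta),Beta)).
Changes per character on this tree: Trait 1: 1; Trait 2: 1; Trait 3: 1; Trait 4: 1; Trait 5: 1.
Total = 5.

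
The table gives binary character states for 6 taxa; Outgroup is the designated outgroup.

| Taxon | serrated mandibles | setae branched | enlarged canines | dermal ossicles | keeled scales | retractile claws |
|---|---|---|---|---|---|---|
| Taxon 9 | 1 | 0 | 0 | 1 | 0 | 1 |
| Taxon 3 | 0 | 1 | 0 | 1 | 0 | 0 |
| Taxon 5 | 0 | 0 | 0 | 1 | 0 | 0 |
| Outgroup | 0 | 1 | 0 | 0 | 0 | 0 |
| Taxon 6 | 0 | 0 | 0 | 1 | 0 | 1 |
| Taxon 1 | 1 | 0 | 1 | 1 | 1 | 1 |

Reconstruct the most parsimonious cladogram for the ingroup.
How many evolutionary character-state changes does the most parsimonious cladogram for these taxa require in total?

6

Character polarity is set by the outgroup: the derived state is whichever differs from the outgroup's state, so for setae branched the derived state is '0', and for the remaining characters it is '1'.
Only Taxon 1 and Taxon 9 show the derived state '1' for serrated mandibles, supporting them as a clade.
Only Taxon 1, Taxon 5, Taxon 6, and Taxon 9 show the derived state '0' for setae branched, supporting them as a clade.
enlarged canines (derived state '1') is unique to Taxon 1 (autapomorphy; uninformative for grouping).
dermal ossicles (derived state '1') is shared by all ingroup taxa — unites the whole ingroup.
keeled scales: derived state '1' in Taxon 1 only — an autapomorphy, so it tells us nothing about relationships among taxa.
retractile claws: derived state '1' in Taxon 1, Taxon 6, and Taxon 9 only — synapomorphy for {Taxon 1, Taxon 6, Taxon 9}.
Most parsimonious ingroup topology: ((((Taxon 1,Taxon 9),Taxon 6),Taxon 5),Taxon 3).
Changes per character on this tree: serrated mandibles: 1; setae branched: 1; enlarged canines: 1; dermal ossicles: 1; keeled scales: 1; retractile claws: 1.
Total = 6.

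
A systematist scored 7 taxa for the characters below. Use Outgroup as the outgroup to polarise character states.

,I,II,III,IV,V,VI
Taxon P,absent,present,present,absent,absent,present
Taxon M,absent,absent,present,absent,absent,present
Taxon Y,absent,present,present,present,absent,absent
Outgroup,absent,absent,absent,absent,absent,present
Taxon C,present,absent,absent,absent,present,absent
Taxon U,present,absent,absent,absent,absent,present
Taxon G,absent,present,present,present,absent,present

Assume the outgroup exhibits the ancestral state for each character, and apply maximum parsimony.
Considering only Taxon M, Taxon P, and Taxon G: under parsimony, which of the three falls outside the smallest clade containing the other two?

Taxon M

Character polarity is set by the outgroup: the derived state is whichever differs from the outgroup's state, so for VI the derived state is 'absent', and for the remaining characters it is 'present'.
Only Taxon C and Taxon U show the derived state 'present' for I, supporting them as a clade.
Only Taxon G, Taxon P, and Taxon Y show the derived state 'present' for II, supporting them as a clade.
Only Taxon G, Taxon M, Taxon P, and Taxon Y show the derived state 'present' for III, supporting them as a clade.
IV (derived state 'present') is shared by Taxon G and Taxon Y — a synapomorphy uniting that clade.
V: derived state 'present' in Taxon C only — an autapomorphy, so it tells us nothing about relationships among taxa.
VI groups Taxon C and Taxon Y, which is incompatible with the clades supported by the remaining characters; treating it as convergent (homoplasy) costs fewer steps than any alternative tree.
Most parsimonious ingroup topology: (((Taxon P,(Taxon G,Taxon Y)),Taxon M),(Taxon C,Taxon U)).
Taxon G and Taxon P share a more recent common ancestor with each other than either does with Taxon M, so Taxon M is the least closely related of the three.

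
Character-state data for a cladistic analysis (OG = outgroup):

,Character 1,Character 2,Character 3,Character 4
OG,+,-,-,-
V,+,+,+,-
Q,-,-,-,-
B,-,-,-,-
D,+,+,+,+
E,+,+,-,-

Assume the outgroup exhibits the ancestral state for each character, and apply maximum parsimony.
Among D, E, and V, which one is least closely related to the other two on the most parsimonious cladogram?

Character polarity is set by the outgroup: the derived state is whichever differs from the outgroup's state, so for Character 1 the derived state is '-', and for the remaining characters it is '+'.
Character 1 (derived state '-') is shared by B and Q — a synapomorphy uniting that clade.
Character 2: derived state '+' in D, E, and V only — synapomorphy for {D, E, V}.
Character 3: derived state '+' in D and V only — synapomorphy for {D, V}.
Character 4: derived state '+' in D only — an autapomorphy, so it tells us nothing about relationships among taxa.
Most parsimonious ingroup topology: (((V,D),E),(Q,B)).
V and D share a more recent common ancestor with each other than either does with E, so E is the least closely related of the three.

E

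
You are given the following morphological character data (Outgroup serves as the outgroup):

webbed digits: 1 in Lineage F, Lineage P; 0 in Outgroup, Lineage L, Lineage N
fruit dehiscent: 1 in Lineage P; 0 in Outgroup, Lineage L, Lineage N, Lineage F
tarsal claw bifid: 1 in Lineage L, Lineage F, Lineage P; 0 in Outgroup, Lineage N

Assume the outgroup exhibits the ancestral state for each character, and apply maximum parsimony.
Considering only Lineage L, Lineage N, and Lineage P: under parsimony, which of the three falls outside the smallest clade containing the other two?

Lineage N

The outgroup has state '0' for every character, so '1' is the derived state throughout.
Only Lineage F and Lineage P show the derived state '1' for webbed digits, supporting them as a clade.
fruit dehiscent (derived state '1') is unique to Lineage P (autapomorphy; uninformative for grouping).
tarsal claw bifid (derived state '1') is shared by Lineage F, Lineage L, and Lineage P — a synapomorphy uniting that clade.
Most parsimonious ingroup topology: ((Lineage L,(Lineage F,Lineage P)),Lineage N).
Lineage L and Lineage P share a more recent common ancestor with each other than either does with Lineage N, so Lineage N is the least closely related of the three.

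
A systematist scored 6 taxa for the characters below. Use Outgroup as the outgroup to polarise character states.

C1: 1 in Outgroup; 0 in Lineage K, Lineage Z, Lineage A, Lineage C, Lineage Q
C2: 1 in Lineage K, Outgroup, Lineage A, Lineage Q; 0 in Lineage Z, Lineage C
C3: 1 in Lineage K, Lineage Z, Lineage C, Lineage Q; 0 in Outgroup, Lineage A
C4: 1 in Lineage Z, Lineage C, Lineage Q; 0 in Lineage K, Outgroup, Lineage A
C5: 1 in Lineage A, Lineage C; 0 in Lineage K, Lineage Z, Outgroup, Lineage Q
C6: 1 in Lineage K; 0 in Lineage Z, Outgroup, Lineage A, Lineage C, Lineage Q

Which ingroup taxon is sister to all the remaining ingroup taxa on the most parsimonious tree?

Lineage A

Character polarity is set by the outgroup: the derived state is whichever differs from the outgroup's state, so for C1, C2 the derived state is '0', and for the remaining characters it is '1'.
All ingroup taxa share the derived state '0' for C1; it defines the ingroup but does not resolve relationships within it.
C2 (derived state '0') is shared by Lineage C and Lineage Z — a synapomorphy uniting that clade.
C3: derived state '1' in Lineage C, Lineage K, Lineage Q, and Lineage Z only — synapomorphy for {Lineage C, Lineage K, Lineage Q, Lineage Z}.
C4 (derived state '1') is shared by Lineage C, Lineage Q, and Lineage Z — a synapomorphy uniting that clade.
C5 (state '1') occurs in Lineage A and Lineage C but conflicts with the nesting implied by the other characters — most parsimoniously interpreted as homoplasy.
C6 (derived state '1') is unique to Lineage K (autapomorphy; uninformative for grouping).
Most parsimonious ingroup topology: ((Lineage K,((Lineage C,Lineage Z),Lineage Q)),Lineage A).
Lineage A is sister to the clade containing all other ingroup taxa, so it is the earliest-diverging (most basal) ingroup lineage.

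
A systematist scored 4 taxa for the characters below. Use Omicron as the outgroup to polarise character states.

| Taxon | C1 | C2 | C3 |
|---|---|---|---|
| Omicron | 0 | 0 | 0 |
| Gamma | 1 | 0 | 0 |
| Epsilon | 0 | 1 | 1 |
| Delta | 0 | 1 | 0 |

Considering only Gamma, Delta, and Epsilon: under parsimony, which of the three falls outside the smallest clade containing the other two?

The outgroup has state '0' for every character, so '1' is the derived state throughout.
C1 (derived state '1') is unique to Gamma (autapomorphy; uninformative for grouping).
C2: derived state '1' in Delta and Epsilon only — synapomorphy for {Delta, Epsilon}.
C3 (derived state '1') is unique to Epsilon (autapomorphy; uninformative for grouping).
Most parsimonious ingroup topology: (Gamma,(Epsilon,Delta)).
Epsilon and Delta share a more recent common ancestor with each other than either does with Gamma, so Gamma is the least closely related of the three.

Gamma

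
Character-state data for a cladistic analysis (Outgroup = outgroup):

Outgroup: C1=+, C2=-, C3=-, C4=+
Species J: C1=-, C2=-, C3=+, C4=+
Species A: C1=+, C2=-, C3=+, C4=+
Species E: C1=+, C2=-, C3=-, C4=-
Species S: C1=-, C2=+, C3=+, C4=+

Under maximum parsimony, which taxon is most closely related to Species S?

Species J

Character polarity is set by the outgroup: the derived state is whichever differs from the outgroup's state, so for C1, C4 the derived state is '-', and for the remaining characters it is '+'.
C1: derived state '-' in Species J and Species S only — synapomorphy for {Species J, Species S}.
C2 (derived state '+') is unique to Species S (autapomorphy; uninformative for grouping).
Only Species A, Species J, and Species S show the derived state '+' for C3, supporting them as a clade.
C4: derived state '-' in Species E only — an autapomorphy, so it tells us nothing about relationships among taxa.
Most parsimonious ingroup topology: (((Species J,Species S),Species A),Species E).
Species S and Species J form a cherry on this tree, so they are sister taxa.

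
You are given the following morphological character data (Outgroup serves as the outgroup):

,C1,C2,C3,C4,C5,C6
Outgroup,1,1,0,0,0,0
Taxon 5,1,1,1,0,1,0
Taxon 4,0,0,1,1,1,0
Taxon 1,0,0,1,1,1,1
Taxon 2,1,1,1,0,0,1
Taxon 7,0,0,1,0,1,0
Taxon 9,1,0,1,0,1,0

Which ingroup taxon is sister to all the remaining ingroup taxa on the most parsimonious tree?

Character polarity is set by the outgroup: the derived state is whichever differs from the outgroup's state, so for C1, C2 the derived state is '0', and for the remaining characters it is '1'.
C1: derived state '0' in Taxon 1, Taxon 4, and Taxon 7 only — synapomorphy for {Taxon 1, Taxon 4, Taxon 7}.
C2: derived state '0' in Taxon 1, Taxon 4, Taxon 7, and Taxon 9 only — synapomorphy for {Taxon 1, Taxon 4, Taxon 7, Taxon 9}.
C3 (derived state '1') is shared by all ingroup taxa — unites the whole ingroup.
C4: derived state '1' in Taxon 1 and Taxon 4 only — synapomorphy for {Taxon 1, Taxon 4}.
C5 (derived state '1') is shared by Taxon 1, Taxon 4, Taxon 5, Taxon 7, and Taxon 9 — a synapomorphy uniting that clade.
C6 groups Taxon 1 and Taxon 2, which is incompatible with the clades supported by the remaining characters; treating it as convergent (homoplasy) costs fewer steps than any alternative tree.
Most parsimonious ingroup topology: ((Taxon 5,(((Taxon 4,Taxon 1),Taxon 7),Taxon 9)),Taxon 2).
Taxon 2 is sister to the clade containing all other ingroup taxa, so it is the earliest-diverging (most basal) ingroup lineage.

Taxon 2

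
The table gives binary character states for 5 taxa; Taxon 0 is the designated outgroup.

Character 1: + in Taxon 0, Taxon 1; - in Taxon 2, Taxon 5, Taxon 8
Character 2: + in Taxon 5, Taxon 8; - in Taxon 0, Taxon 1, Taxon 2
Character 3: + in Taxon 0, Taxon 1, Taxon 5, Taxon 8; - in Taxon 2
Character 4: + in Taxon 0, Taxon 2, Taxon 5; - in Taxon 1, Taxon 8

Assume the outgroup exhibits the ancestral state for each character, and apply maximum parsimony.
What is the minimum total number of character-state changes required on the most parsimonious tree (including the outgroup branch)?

Character polarity is set by the outgroup: the derived state is whichever differs from the outgroup's state, so for Character 1, Character 3, Character 4 the derived state is '-', and for the remaining characters it is '+'.
Character 1: derived state '-' in Taxon 2, Taxon 5, and Taxon 8 only — synapomorphy for {Taxon 2, Taxon 5, Taxon 8}.
Only Taxon 5 and Taxon 8 show the derived state '+' for Character 2, supporting them as a clade.
Character 3: derived state '-' in Taxon 2 only — an autapomorphy, so it tells us nothing about relationships among taxa.
Character 4 (state '-') occurs in Taxon 1 and Taxon 8 but conflicts with the nesting implied by the other characters — most parsimoniously interpreted as homoplasy.
Most parsimonious ingroup topology: (Taxon 1,(Taxon 2,(Taxon 5,Taxon 8))).
Changes per character on this tree: Character 1: 1; Character 2: 1; Character 3: 1; Character 4: 2.
Total = 5.

5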